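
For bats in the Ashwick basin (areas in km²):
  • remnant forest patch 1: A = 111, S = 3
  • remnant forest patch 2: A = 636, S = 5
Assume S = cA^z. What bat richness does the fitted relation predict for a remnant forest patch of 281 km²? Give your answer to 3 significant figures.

3.94

z = ln(5/3) / ln(636/111) = 0.5108 / 1.7457 = 0.2926
c = 3 / 111^0.2926 = 3 / 3.967 = 0.7562
S₃ = 0.7562 × 281^0.2926 = 0.7562 × 5.207 ≈ 3.937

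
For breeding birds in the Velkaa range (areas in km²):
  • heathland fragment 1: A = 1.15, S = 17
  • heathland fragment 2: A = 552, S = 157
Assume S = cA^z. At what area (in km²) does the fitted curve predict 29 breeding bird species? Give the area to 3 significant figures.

z = ln(157/17) / ln(552/1.15) = 2.2230 / 6.1738 = 0.3601
c = 17 / 1.15^0.3601 = 17 / 1.052 = 16.17
A = (29/16.17)^(1/0.3601) ⇒ ln A = ln(1.794)/0.3601 = 1.6230
A = e^1.6230 ≈ 5.068 km²

5.07 km²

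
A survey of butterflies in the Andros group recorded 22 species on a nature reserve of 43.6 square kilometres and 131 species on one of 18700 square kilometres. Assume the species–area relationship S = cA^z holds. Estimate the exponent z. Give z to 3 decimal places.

Taking logs: ln S = ln c + z ln A, so z = (ln S₂ − ln S₁)/(ln A₂ − ln A₁).
z = ln(131/22) / ln(18700/43.6) = ln(5.955) / ln(428.9) = 1.7842 / 6.0612 = 0.2944

0.294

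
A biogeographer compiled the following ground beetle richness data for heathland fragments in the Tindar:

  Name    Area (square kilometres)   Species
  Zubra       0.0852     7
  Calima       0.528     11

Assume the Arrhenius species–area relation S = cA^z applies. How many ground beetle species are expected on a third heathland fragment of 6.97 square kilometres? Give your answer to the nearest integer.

21

z = ln(11/7) / ln(0.528/0.0852) = 0.4520 / 1.8241 = 0.2478
c = 7 / 0.0852^0.2478 = 7 / 0.5432 = 12.89
S₃ = 12.89 × 6.97^0.2478 = 12.89 × 1.618 ≈ 20.85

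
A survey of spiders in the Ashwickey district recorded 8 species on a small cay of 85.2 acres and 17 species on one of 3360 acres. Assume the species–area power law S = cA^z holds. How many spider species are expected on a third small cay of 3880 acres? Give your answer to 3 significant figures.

17.5

z = ln(17/8) / ln(3360/85.2) = 0.7538 / 3.6747 = 0.2051
c = 8 / 85.2^0.2051 = 8 / 2.489 = 3.214
S₃ = 3.214 × 3880^0.2051 = 3.214 × 5.447 ≈ 17.51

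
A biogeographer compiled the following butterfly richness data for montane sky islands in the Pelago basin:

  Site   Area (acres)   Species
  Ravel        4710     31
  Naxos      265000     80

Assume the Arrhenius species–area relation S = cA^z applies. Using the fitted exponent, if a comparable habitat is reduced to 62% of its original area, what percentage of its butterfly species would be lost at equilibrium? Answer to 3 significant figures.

10.6%

z = ln(80/31) / ln(265000/4710) = 0.9480 / 4.0300 = 0.2352
S_new/S_old = (A_new/A_old)^z = 0.62^0.2352 = exp(0.2352 × -0.4780) = 0.8936
Fraction lost = 1 − 0.8936 = 0.1064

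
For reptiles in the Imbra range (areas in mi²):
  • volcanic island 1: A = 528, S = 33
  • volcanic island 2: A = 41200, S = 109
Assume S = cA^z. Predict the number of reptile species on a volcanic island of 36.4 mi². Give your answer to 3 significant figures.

z = ln(109/33) / ln(41200/528) = 1.1948 / 4.3571 = 0.2742
c = 33 / 528^0.2742 = 33 / 5.58 = 5.914
S₃ = 5.914 × 36.4^0.2742 = 5.914 × 2.68 ≈ 15.85

15.8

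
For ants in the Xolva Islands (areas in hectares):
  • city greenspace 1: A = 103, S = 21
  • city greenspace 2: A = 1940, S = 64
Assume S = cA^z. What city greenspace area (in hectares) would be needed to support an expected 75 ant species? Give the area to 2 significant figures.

z = ln(64/21) / ln(1940/103) = 1.1144 / 2.9357 = 0.3796
c = 21 / 103^0.3796 = 21 / 5.808 = 3.616
A = (75/3.616)^(1/0.3796) ⇒ ln A = ln(20.74)/0.3796 = 7.9883
A = e^7.9883 ≈ 2946 hectares

2900 hectares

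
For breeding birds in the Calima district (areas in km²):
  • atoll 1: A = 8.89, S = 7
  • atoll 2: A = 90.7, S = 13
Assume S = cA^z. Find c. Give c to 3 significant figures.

z = ln(S₂/S₁) / ln(A₂/A₁) = ln(13/7) / ln(90.7/8.89) = 0.6190 / 2.3226 = 0.2665
c = S₁ / A₁^z = 7 / 8.89^0.2665 = 7 / 1.79 = 3.91

3.91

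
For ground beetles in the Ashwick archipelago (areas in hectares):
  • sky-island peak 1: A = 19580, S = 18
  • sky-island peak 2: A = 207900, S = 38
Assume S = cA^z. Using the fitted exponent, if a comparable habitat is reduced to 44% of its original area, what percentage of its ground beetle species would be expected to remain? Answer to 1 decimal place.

z = ln(38/18) / ln(207900/19580) = 0.7472 / 2.3625 = 0.3163
S_new/S_old = (A_new/A_old)^z = 0.44^0.3163 = exp(0.3163 × -0.8210) = 0.7713

77.1%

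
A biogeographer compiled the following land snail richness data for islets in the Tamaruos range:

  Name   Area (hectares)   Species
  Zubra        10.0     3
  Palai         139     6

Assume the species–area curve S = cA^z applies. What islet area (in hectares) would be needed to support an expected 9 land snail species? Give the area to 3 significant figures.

z = ln(6/3) / ln(139/10) = 0.6931 / 2.6319 = 0.2634
c = 3 / 10^0.2634 = 3 / 1.834 = 1.636
A = (9/1.636)^(1/0.2634) ⇒ ln A = ln(5.502)/0.2634 = 6.4740
A = e^6.4740 ≈ 648.1 hectares

648 hectares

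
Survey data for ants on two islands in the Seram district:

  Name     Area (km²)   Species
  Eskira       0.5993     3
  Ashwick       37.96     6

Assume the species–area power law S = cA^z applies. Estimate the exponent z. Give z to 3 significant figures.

0.167

Taking logs: ln S = ln c + z ln A, so z = (ln S₂ − ln S₁)/(ln A₂ − ln A₁).
z = ln(6/3) / ln(37.96/0.5993) = ln(2) / ln(63.34) = 0.6931 / 4.1485 = 0.1671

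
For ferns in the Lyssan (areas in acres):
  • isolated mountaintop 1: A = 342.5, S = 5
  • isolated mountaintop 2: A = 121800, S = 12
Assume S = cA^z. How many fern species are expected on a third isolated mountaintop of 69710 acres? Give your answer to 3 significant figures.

z = ln(12/5) / ln(121800/342.5) = 0.8755 / 5.8739 = 0.1490
c = 5 / 342.5^0.1490 = 5 / 2.387 = 2.095
S₃ = 2.095 × 69710^0.1490 = 2.095 × 5.271 ≈ 11.04

11.0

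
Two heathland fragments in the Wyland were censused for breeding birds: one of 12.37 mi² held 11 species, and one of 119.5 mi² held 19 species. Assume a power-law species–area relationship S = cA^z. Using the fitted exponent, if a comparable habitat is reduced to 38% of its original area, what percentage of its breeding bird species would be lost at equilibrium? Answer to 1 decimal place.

z = ln(19/11) / ln(119.5/12.37) = 0.5465 / 2.2680 = 0.2410
S_new/S_old = (A_new/A_old)^z = 0.38^0.2410 = exp(0.2410 × -0.9676) = 0.792
Fraction lost = 1 − 0.792 = 0.208

20.8%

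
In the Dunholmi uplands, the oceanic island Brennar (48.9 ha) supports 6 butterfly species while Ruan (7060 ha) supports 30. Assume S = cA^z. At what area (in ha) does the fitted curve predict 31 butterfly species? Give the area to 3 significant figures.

7810 ha

z = ln(30/6) / ln(7060/48.9) = 1.6094 / 4.9724 = 0.3237
c = 6 / 48.9^0.3237 = 6 / 3.522 = 1.704
A = (31/1.704)^(1/0.3237) ⇒ ln A = ln(18.2)/0.3237 = 8.9635
A = e^8.9635 ≈ 7813 ha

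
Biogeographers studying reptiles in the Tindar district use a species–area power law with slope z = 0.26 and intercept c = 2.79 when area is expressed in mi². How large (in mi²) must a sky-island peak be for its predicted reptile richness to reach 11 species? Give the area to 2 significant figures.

200 mi²

11 = 2.79 × A^0.26  ⇒  A^0.26 = 11/2.79 = 3.943
ln A = ln(3.943) / 0.26 = 1.3719 / 0.26 = 5.2764
A = e^5.2764 ≈ 195.7 mi²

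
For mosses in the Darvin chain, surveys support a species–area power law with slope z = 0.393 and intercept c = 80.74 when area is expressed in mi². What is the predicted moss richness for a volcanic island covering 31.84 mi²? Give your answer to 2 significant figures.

310

S = 80.74 × 31.84^0.393 = 80.74 × 3.896 ≈ 314.6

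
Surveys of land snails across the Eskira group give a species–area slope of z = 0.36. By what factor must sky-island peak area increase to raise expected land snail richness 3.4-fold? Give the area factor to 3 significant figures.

(A₂/A₁)^0.36 = 3.4, so A₂/A₁ = 3.4^(1/0.36) = 3.4^2.778
ln(A₂/A₁) = ln 3.4 / 0.36 = 1.2238 / 0.36 = 3.3994
A₂/A₁ = e^3.3994 ≈ 29.95

29.9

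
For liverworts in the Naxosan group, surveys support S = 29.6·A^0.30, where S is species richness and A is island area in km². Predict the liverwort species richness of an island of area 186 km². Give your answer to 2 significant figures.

S = 29.6 × 186^0.3 = 29.6 × 4.796 ≈ 142

140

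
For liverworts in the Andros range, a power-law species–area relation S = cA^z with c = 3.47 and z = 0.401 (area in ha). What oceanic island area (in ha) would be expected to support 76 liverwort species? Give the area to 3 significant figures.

2200 ha

76 = 3.47 × A^0.401  ⇒  A^0.401 = 76/3.47 = 21.9
ln A = ln(21.9) / 0.401 = 3.0866 / 0.401 = 7.6972
A = e^7.6972 ≈ 2202 ha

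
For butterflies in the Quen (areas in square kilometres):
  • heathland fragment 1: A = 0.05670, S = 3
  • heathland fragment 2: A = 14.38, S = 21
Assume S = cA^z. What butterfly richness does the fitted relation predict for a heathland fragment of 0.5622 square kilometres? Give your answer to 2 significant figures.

6.7

z = ln(21/3) / ln(14.38/0.0567) = 1.9459 / 5.5358 = 0.3515
c = 3 / 0.0567^0.3515 = 3 / 0.3646 = 8.227
S₃ = 8.227 × 0.5622^0.3515 = 8.227 × 0.8167 ≈ 6.719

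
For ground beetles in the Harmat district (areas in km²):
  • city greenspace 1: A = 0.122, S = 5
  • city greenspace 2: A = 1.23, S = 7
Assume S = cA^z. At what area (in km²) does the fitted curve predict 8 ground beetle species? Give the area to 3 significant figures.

3.08 km²

z = ln(7/5) / ln(1.23/0.122) = 0.3365 / 2.3107 = 0.1456
c = 5 / 0.122^0.1456 = 5 / 0.7361 = 6.792
A = (8/6.792)^(1/0.1456) ⇒ ln A = ln(1.178)/0.1456 = 1.1241
A = e^1.1241 ≈ 3.077 km²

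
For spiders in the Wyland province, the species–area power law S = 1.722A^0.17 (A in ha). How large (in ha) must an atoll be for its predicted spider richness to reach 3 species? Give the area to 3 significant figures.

3 = 1.722 × A^0.17  ⇒  A^0.17 = 3/1.722 = 1.742
ln A = ln(1.742) / 0.17 = 0.5551 / 0.17 = 3.2654
A = e^3.2654 ≈ 26.19 ha

26.2 ha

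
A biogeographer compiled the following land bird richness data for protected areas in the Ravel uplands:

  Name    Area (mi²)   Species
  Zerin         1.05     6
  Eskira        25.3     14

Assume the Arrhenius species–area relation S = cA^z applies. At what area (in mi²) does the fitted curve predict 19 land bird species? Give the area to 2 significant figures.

80 mi²

z = ln(14/6) / ln(25.3/1.05) = 0.8473 / 3.1820 = 0.2663
c = 6 / 1.05^0.2663 = 6 / 1.013 = 5.923
A = (19/5.923)^(1/0.2663) ⇒ ln A = ln(3.208)/0.2663 = 4.3777
A = e^4.3777 ≈ 79.65 mi²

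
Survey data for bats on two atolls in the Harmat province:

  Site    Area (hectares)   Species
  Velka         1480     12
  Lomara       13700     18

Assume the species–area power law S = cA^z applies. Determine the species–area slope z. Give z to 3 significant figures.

Taking logs: ln S = ln c + z ln A, so z = (ln S₂ − ln S₁)/(ln A₂ − ln A₁).
z = ln(18/12) / ln(13700/1480) = ln(1.5) / ln(9.257) = 0.4055 / 2.2254 = 0.1822

0.182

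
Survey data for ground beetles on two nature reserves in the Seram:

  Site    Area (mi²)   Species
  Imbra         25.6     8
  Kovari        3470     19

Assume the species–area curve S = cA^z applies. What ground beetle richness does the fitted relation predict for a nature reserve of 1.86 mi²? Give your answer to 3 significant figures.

5.04

z = ln(19/8) / ln(3470/25.6) = 0.8650 / 4.9093 = 0.1762
c = 8 / 25.6^0.1762 = 8 / 1.771 = 4.518
S₃ = 4.518 × 1.86^0.1762 = 4.518 × 1.116 ≈ 5.04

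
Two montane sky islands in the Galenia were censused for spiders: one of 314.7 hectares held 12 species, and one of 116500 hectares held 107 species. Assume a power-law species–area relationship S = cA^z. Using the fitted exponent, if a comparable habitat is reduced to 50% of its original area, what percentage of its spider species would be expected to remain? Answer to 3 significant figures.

77.4%

z = ln(107/12) / ln(116500/314.7) = 2.1879 / 5.9140 = 0.3700
S_new/S_old = (A_new/A_old)^z = 0.5^0.3700 = exp(0.3700 × -0.6931) = 0.7738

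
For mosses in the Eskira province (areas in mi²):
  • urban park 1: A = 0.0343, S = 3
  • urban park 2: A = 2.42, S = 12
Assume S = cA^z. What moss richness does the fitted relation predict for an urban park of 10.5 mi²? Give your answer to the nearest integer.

19

z = ln(12/3) / ln(2.42/0.0343) = 1.3863 / 4.2564 = 0.3257
c = 3 / 0.0343^0.3257 = 3 / 0.3334 = 8.999
S₃ = 8.999 × 10.5^0.3257 = 8.999 × 2.151 ≈ 19.35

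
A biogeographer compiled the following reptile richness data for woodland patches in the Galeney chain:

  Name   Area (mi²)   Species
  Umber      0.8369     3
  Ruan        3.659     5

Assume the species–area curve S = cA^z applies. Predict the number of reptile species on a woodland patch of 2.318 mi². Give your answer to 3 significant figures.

z = ln(5/3) / ln(3.659/0.8369) = 0.5108 / 1.4752 = 0.3463
c = 3 / 0.8369^0.3463 = 3 / 0.9402 = 3.191
S₃ = 3.191 × 2.318^0.3463 = 3.191 × 1.338 ≈ 4.269

4.27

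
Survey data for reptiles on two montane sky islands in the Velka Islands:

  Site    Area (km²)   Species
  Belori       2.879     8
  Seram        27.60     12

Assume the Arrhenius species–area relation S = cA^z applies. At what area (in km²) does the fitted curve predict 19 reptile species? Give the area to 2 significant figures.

z = ln(12/8) / ln(27.6/2.879) = 0.4055 / 2.2604 = 0.1794
c = 8 / 2.879^0.1794 = 8 / 1.209 = 6.618
A = (19/6.618)^(1/0.1794) ⇒ ln A = ln(2.871)/0.1794 = 5.8796
A = e^5.8796 ≈ 357.7 km²

360 km²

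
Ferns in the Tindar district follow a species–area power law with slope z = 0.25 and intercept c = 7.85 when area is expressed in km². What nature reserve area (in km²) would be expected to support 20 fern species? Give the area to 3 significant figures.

20 = 7.85 × A^0.25  ⇒  A^0.25 = 20/7.85 = 2.548
ln A = ln(2.548) / 0.25 = 0.9352 / 0.25 = 3.7409
A = e^3.7409 ≈ 42.13 km²

42.1 km²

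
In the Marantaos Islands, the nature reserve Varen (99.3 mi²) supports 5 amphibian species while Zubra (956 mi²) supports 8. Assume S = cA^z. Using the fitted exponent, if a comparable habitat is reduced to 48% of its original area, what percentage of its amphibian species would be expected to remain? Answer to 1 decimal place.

85.9%

z = ln(8/5) / ln(956/99.3) = 0.4700 / 2.2646 = 0.2075
S_new/S_old = (A_new/A_old)^z = 0.48^0.2075 = exp(0.2075 × -0.7340) = 0.8587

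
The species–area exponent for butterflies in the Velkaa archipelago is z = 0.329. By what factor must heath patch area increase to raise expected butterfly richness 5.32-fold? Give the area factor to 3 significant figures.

(A₂/A₁)^0.329 = 5.32, so A₂/A₁ = 5.32^(1/0.329) = 5.32^3.04
ln(A₂/A₁) = ln 5.32 / 0.329 = 1.6715 / 0.329 = 5.0805
A₂/A₁ = e^5.0805 ≈ 160.8

161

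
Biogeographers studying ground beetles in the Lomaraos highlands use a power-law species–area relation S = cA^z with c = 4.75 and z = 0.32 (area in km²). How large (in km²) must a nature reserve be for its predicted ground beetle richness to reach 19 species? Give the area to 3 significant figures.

76.1 km²

19 = 4.75 × A^0.32  ⇒  A^0.32 = 19/4.75 = 4
ln A = ln(4) / 0.32 = 1.3863 / 0.32 = 4.3322
A = e^4.3322 ≈ 76.11 km²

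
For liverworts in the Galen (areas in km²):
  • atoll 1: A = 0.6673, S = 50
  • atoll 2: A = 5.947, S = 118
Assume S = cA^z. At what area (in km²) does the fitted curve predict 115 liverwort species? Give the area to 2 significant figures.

z = ln(118/50) / ln(5.947/0.6673) = 0.8587 / 2.1874 = 0.3925
c = 50 / 0.6673^0.3925 = 50 / 0.8532 = 58.6
A = (115/58.6)^(1/0.3925) ⇒ ln A = ln(1.962)/0.3925 = 1.7173
A = e^1.7173 ≈ 5.569 km²

5.6 km²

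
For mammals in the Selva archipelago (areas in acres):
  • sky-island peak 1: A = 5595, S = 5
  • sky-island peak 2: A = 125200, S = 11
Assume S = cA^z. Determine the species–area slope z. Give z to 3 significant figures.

Taking logs: ln S = ln c + z ln A, so z = (ln S₂ − ln S₁)/(ln A₂ − ln A₁).
z = ln(11/5) / ln(125200/5595) = ln(2.2) / ln(22.38) = 0.7885 / 3.1080 = 0.2537

0.254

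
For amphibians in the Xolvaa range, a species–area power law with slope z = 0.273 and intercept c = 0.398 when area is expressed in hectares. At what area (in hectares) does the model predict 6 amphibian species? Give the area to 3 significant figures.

6 = 0.398 × A^0.273  ⇒  A^0.273 = 6/0.398 = 15.08
ln A = ln(15.08) / 0.273 = 2.7131 / 0.273 = 9.9380
A = e^9.9380 ≈ 20701 hectares

20700 hectares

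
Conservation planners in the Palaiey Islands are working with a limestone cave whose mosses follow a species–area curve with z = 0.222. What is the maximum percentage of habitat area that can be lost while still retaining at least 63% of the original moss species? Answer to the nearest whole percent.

88%

Need (A_new/A_old)^0.222 = 0.63, so A_new/A_old = 0.63^(1/0.222) = 0.63^4.505
ln(A_new/A_old) = ln 0.63 / 0.222 = -0.4620 / 0.222 = -2.0812
A_new/A_old = e^-2.0812 ≈ 0.1248
Fraction that can be lost = 1 − 0.1248 = 0.8752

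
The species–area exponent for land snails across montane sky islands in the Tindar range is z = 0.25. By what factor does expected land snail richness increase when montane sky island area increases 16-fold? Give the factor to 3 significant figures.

2.00

S₂/S₁ = (A₂/A₁)^z = 16^0.25
ln(S₂/S₁) = 0.25 × ln 16 = 0.25 × 2.7726 = 0.6931
S₂/S₁ = e^0.6931 ≈ 2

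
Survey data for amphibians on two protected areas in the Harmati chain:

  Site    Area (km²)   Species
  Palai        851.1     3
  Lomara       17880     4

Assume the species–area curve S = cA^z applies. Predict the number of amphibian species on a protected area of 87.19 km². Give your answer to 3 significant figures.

z = ln(4/3) / ln(17880/851.1) = 0.2877 / 3.0449 = 0.0945
c = 3 / 851.1^0.0945 = 3 / 1.892 = 1.586
S₃ = 1.586 × 87.19^0.0945 = 1.586 × 1.525 ≈ 2.419

2.42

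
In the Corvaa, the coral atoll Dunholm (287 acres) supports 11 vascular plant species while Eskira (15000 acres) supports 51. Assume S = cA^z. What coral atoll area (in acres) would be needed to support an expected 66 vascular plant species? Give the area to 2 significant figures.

z = ln(51/11) / ln(15000/287) = 1.5339 / 3.9563 = 0.3877
c = 11 / 287^0.3877 = 11 / 8.973 = 1.226
A = (66/1.226)^(1/0.3877) ⇒ ln A = ln(53.84)/0.3877 = 10.2808
A = e^10.2808 ≈ 29167 acres

29000 acres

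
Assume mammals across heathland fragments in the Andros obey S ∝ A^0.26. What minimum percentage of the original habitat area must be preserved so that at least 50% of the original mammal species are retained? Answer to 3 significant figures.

Need (A_new/A_old)^0.26 = 0.5, so A_new/A_old = 0.5^(1/0.26) = 0.5^3.846
ln(A_new/A_old) = ln 0.5 / 0.26 = -0.6931 / 0.26 = -2.6660
A_new/A_old = e^-2.6660 ≈ 0.06953

6.95%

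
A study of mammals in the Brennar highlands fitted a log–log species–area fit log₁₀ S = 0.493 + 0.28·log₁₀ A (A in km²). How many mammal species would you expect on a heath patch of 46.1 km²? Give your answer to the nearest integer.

9

S = 3.112 × 46.1^0.28
ln S = ln 3.112 + 0.28 × ln 46.1 = 1.1352 + 0.28 × 3.8308 = 2.2078
S = e^2.2078 ≈ 9.096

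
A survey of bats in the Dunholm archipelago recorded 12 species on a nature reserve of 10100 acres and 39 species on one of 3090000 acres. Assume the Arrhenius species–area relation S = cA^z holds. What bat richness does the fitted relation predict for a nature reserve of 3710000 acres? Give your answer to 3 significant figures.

40.5

z = ln(39/12) / ln(3090000/10100) = 1.1787 / 5.7234 = 0.2059
c = 12 / 10100^0.2059 = 12 / 6.678 = 1.797
S₃ = 1.797 × 3710000^0.2059 = 1.797 × 22.54 ≈ 40.5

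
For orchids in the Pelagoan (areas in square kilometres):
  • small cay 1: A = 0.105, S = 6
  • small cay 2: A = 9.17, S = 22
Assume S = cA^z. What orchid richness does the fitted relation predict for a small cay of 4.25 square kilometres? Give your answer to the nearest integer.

18

z = ln(22/6) / ln(9.17/0.105) = 1.2993 / 4.4697 = 0.2907
c = 6 / 0.105^0.2907 = 6 / 0.5194 = 11.55
S₃ = 11.55 × 4.25^0.2907 = 11.55 × 1.523 ≈ 17.59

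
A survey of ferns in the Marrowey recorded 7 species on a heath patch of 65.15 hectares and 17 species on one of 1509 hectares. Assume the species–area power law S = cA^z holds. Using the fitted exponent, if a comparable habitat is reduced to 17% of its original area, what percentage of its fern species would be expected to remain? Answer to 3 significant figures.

60.6%

z = ln(17/7) / ln(1509/65.15) = 0.8873 / 3.1425 = 0.2824
S_new/S_old = (A_new/A_old)^z = 0.17^0.2824 = exp(0.2824 × -1.7720) = 0.6063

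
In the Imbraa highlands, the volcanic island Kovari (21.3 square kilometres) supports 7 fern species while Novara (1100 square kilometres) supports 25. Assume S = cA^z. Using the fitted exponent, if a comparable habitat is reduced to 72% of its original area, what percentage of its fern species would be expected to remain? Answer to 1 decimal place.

89.9%

z = ln(25/7) / ln(1100/21.3) = 1.2730 / 3.9444 = 0.3227
S_new/S_old = (A_new/A_old)^z = 0.72^0.3227 = exp(0.3227 × -0.3285) = 0.8994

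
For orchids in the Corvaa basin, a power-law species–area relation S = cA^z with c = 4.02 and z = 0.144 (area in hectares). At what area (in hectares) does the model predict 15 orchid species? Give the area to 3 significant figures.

9360 hectares

15 = 4.02 × A^0.144  ⇒  A^0.144 = 15/4.02 = 3.731
ln A = ln(3.731) / 0.144 = 1.3168 / 0.144 = 9.1442
A = e^9.1442 ≈ 9360 hectares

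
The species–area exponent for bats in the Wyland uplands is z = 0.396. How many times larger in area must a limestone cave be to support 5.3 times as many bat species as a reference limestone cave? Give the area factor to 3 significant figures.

67.4

(A₂/A₁)^0.396 = 5.3, so A₂/A₁ = 5.3^(1/0.396) = 5.3^2.525
ln(A₂/A₁) = ln 5.3 / 0.396 = 1.6677 / 0.396 = 4.2114
A₂/A₁ = e^4.2114 ≈ 67.45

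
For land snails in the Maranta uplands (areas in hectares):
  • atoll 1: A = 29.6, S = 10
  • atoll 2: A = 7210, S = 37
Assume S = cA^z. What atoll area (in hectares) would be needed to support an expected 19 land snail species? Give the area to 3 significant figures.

439 hectares

z = ln(37/10) / ln(7210/29.6) = 1.3083 / 5.4954 = 0.2381
c = 10 / 29.6^0.2381 = 10 / 2.24 = 4.464
A = (19/4.464)^(1/0.2381) ⇒ ln A = ln(4.256)/0.2381 = 6.0838
A = e^6.0838 ≈ 438.7 hectares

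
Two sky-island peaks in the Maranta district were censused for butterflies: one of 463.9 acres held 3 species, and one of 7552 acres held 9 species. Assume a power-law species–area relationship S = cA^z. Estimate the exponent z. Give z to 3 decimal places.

Taking logs: ln S = ln c + z ln A, so z = (ln S₂ − ln S₁)/(ln A₂ − ln A₁).
z = ln(9/3) / ln(7552/463.9) = ln(3) / ln(16.28) = 1.0986 / 2.7899 = 0.3938

0.394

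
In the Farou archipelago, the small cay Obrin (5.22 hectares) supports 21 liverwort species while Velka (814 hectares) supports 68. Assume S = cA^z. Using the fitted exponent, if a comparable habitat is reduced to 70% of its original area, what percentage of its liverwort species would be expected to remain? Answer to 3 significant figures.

z = ln(68/21) / ln(814/5.22) = 1.1750 / 5.0495 = 0.2327
S_new/S_old = (A_new/A_old)^z = 0.7^0.2327 = exp(0.2327 × -0.3567) = 0.9204

92.0%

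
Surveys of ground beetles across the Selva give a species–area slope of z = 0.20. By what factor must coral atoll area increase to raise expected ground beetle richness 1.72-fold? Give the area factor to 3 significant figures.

15.1

(A₂/A₁)^0.2 = 1.72, so A₂/A₁ = 1.72^(1/0.2) = 1.72^5
ln(A₂/A₁) = ln 1.72 / 0.2 = 0.5423 / 0.2 = 2.7116
A₂/A₁ = e^2.7116 ≈ 15.05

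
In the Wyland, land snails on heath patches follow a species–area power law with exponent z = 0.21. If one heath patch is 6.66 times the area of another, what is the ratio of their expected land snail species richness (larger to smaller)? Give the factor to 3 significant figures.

S₂/S₁ = (A₂/A₁)^z = 6.66^0.21
ln(S₂/S₁) = 0.21 × ln 6.66 = 0.21 × 1.8961 = 0.3982
S₂/S₁ = e^0.3982 ≈ 1.489

1.49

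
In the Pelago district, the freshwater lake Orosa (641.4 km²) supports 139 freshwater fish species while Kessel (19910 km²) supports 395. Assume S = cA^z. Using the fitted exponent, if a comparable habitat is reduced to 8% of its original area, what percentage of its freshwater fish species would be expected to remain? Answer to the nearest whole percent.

z = ln(395/139) / ln(19910/641.4) = 1.0444 / 3.4353 = 0.3040
S_new/S_old = (A_new/A_old)^z = 0.08^0.3040 = exp(0.3040 × -2.5257) = 0.464

46%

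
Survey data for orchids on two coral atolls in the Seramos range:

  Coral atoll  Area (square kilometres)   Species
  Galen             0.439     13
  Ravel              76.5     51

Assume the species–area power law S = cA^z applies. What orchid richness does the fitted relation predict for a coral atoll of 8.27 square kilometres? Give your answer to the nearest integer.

28

z = ln(51/13) / ln(76.5/0.439) = 1.3669 / 5.1605 = 0.2649
c = 13 / 0.439^0.2649 = 13 / 0.8041 = 16.17
S₃ = 16.17 × 8.27^0.2649 = 16.17 × 1.75 ≈ 28.29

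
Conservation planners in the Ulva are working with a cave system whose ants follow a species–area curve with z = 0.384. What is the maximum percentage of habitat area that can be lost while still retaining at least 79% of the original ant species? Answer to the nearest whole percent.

46%

Need (A_new/A_old)^0.384 = 0.79, so A_new/A_old = 0.79^(1/0.384) = 0.79^2.604
ln(A_new/A_old) = ln 0.79 / 0.384 = -0.2357 / 0.384 = -0.6139
A_new/A_old = e^-0.6139 ≈ 0.5413
Fraction that can be lost = 1 − 0.5413 = 0.4587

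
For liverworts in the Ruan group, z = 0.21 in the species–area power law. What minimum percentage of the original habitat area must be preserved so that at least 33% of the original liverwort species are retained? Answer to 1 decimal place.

Need (A_new/A_old)^0.21 = 0.33, so A_new/A_old = 0.33^(1/0.21) = 0.33^4.762
ln(A_new/A_old) = ln 0.33 / 0.21 = -1.1087 / 0.21 = -5.2793
A_new/A_old = e^-5.2793 ≈ 0.005096

0.5%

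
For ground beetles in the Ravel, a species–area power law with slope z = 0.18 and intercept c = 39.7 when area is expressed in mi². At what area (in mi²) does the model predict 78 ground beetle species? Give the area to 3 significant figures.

78 = 39.7 × A^0.18  ⇒  A^0.18 = 78/39.7 = 1.965
ln A = ln(1.965) / 0.18 = 0.6754 / 0.18 = 3.7520
A = e^3.7520 ≈ 42.61 mi²

42.6 mi²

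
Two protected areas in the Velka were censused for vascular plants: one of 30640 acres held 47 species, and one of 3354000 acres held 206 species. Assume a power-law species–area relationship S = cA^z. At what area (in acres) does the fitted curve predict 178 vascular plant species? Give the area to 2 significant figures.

2100000 acres

z = ln(206/47) / ln(3354000/30640) = 1.4777 / 4.6956 = 0.3147
c = 47 / 30640^0.3147 = 47 / 25.81 = 1.821
A = (178/1.821)^(1/0.3147) ⇒ ln A = ln(97.76)/0.3147 = 14.5614
A = e^14.5614 ≈ 2108407 acres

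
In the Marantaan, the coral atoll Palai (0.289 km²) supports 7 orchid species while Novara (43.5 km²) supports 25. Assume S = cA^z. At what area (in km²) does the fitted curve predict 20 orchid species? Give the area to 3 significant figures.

z = ln(25/7) / ln(43.5/0.289) = 1.2730 / 5.0141 = 0.2539
c = 7 / 0.289^0.2539 = 7 / 0.7297 = 9.593
A = (20/9.593)^(1/0.2539) ⇒ ln A = ln(2.085)/0.2539 = 2.8938
A = e^2.8938 ≈ 18.06 km²

18.1 km²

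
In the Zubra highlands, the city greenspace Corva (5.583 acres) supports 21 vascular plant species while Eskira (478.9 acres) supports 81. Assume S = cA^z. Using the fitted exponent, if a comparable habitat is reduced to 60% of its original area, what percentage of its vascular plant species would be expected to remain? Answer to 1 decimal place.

z = ln(81/21) / ln(478.9/5.583) = 1.3499 / 4.4518 = 0.3032
S_new/S_old = (A_new/A_old)^z = 0.6^0.3032 = exp(0.3032 × -0.5108) = 0.8565

85.7%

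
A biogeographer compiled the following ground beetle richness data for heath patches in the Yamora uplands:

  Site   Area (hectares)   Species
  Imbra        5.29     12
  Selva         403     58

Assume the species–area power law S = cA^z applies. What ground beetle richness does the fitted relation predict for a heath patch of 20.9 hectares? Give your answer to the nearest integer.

z = ln(58/12) / ln(403/5.29) = 1.5755 / 4.3331 = 0.3636
c = 12 / 5.29^0.3636 = 12 / 1.833 = 6.548
S₃ = 6.548 × 20.9^0.3636 = 6.548 × 3.02 ≈ 19.78

20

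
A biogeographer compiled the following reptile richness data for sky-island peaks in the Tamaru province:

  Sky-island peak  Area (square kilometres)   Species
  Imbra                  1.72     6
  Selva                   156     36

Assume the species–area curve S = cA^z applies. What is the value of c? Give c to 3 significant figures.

4.84

z = ln(S₂/S₁) / ln(A₂/A₁) = ln(36/6) / ln(156/1.72) = 1.7918 / 4.5075 = 0.3975
c = S₁ / A₁^z = 6 / 1.72^0.3975 = 6 / 1.241 = 4.836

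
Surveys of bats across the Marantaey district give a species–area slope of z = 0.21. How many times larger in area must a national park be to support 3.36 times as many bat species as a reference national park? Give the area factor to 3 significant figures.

321

(A₂/A₁)^0.21 = 3.36, so A₂/A₁ = 3.36^(1/0.21) = 3.36^4.762
ln(A₂/A₁) = ln 3.36 / 0.21 = 1.2119 / 0.21 = 5.7711
A₂/A₁ = e^5.7711 ≈ 320.9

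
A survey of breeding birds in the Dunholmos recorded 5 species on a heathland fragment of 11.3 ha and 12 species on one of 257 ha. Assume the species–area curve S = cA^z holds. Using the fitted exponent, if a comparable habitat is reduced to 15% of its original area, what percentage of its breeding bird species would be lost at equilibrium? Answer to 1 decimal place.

z = ln(12/5) / ln(257/11.3) = 0.8755 / 3.1243 = 0.2802
S_new/S_old = (A_new/A_old)^z = 0.15^0.2802 = exp(0.2802 × -1.8971) = 0.5877
Fraction lost = 1 − 0.5877 = 0.4123

41.2%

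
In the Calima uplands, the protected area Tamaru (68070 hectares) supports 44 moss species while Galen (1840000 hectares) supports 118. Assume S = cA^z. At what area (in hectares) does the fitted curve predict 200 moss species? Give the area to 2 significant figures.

z = ln(118/44) / ln(1840000/68070) = 0.9865 / 3.2970 = 0.2992
c = 44 / 68070^0.2992 = 44 / 27.93 = 1.575
A = (200/1.575)^(1/0.2992) ⇒ ln A = ln(127)/0.2992 = 16.1887
A = e^16.1887 ≈ 10731435 hectares

11000000 hectares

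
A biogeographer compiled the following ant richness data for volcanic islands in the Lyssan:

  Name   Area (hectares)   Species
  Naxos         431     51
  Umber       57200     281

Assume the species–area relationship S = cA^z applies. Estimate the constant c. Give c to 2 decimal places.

6.14

z = ln(S₂/S₁) / ln(A₂/A₁) = ln(281/51) / ln(57200/431) = 1.7065 / 4.8882 = 0.3491
c = S₁ / A₁^z = 51 / 431^0.3491 = 51 / 8.312 = 6.135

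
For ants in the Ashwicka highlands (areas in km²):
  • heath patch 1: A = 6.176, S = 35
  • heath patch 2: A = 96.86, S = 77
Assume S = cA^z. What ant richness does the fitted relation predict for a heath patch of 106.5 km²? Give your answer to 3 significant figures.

79.1

z = ln(77/35) / ln(96.86/6.176) = 0.7885 / 2.7526 = 0.2864
c = 35 / 6.176^0.2864 = 35 / 1.685 = 20.78
S₃ = 20.78 × 106.5^0.2864 = 20.78 × 3.808 ≈ 79.12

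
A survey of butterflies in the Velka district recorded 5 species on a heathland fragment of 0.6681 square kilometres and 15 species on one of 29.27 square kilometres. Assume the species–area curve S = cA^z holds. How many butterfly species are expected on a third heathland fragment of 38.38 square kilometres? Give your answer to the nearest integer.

z = ln(15/5) / ln(29.27/0.6681) = 1.0986 / 3.7799 = 0.2906
c = 5 / 0.6681^0.2906 = 5 / 0.8894 = 5.622
S₃ = 5.622 × 38.38^0.2906 = 5.622 × 2.887 ≈ 16.23

16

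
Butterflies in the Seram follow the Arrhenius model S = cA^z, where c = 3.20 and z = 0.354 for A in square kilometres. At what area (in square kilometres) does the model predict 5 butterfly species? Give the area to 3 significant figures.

3.53 square kilometres

5 = 3.2 × A^0.354  ⇒  A^0.354 = 5/3.2 = 1.562
ln A = ln(1.562) / 0.354 = 0.4463 / 0.354 = 1.2607
A = e^1.2607 ≈ 3.528 square kilometres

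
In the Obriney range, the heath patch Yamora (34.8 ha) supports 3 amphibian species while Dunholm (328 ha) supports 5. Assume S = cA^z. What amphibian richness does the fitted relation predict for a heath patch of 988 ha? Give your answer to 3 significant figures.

z = ln(5/3) / ln(328/34.8) = 0.5108 / 2.2434 = 0.2277
c = 3 / 34.8^0.2277 = 3 / 2.244 = 1.337
S₃ = 1.337 × 988^0.2277 = 1.337 × 4.807 ≈ 6.427

6.43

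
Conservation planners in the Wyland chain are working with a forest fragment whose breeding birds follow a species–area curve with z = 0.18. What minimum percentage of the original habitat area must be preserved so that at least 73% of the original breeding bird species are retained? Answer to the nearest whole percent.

17%

Need (A_new/A_old)^0.18 = 0.73, so A_new/A_old = 0.73^(1/0.18) = 0.73^5.556
ln(A_new/A_old) = ln 0.73 / 0.18 = -0.3147 / 0.18 = -1.7484
A_new/A_old = e^-1.7484 ≈ 0.1741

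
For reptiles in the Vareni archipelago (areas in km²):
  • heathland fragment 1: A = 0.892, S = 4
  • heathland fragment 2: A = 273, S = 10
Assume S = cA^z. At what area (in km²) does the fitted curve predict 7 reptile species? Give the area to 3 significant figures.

z = ln(10/4) / ln(273/0.892) = 0.9163 / 5.7238 = 0.1601
c = 4 / 0.892^0.1601 = 4 / 0.9819 = 4.074
A = (7/4.074)^(1/0.1601) ⇒ ln A = ln(1.718)/0.1601 = 3.3814
A = e^3.3814 ≈ 29.41 km²

29.4 km²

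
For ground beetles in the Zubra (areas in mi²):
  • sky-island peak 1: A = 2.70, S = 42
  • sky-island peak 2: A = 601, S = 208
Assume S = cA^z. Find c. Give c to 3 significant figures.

z = ln(S₂/S₁) / ln(A₂/A₁) = ln(208/42) / ln(601/2.7) = 1.5999 / 5.4053 = 0.2960
c = S₁ / A₁^z = 42 / 2.7^0.2960 = 42 / 1.342 = 31.3

31.3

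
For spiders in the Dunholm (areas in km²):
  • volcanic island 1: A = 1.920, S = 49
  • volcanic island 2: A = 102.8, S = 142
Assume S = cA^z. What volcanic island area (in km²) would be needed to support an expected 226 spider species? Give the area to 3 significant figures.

585 km²

z = ln(142/49) / ln(102.8/1.92) = 1.0640 / 3.9805 = 0.2673
c = 49 / 1.92^0.2673 = 49 / 1.19 = 41.16
A = (226/41.16)^(1/0.2673) ⇒ ln A = ln(5.491)/0.2673 = 6.3713
A = e^6.3713 ≈ 584.8 km²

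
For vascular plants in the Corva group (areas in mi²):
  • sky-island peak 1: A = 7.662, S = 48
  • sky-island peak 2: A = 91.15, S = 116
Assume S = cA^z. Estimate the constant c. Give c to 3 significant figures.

23.2

z = ln(S₂/S₁) / ln(A₂/A₁) = ln(116/48) / ln(91.15/7.662) = 0.8824 / 2.4762 = 0.3563
c = S₁ / A₁^z = 48 / 7.662^0.3563 = 48 / 2.066 = 23.23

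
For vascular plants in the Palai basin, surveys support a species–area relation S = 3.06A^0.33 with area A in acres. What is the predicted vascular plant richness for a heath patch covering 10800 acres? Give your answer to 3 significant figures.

S = 3.06 × 10800^0.33
ln S = ln 3.06 + 0.33 × ln 10800 = 1.1184 + 0.33 × 9.2873 = 4.1832
S = e^4.1832 ≈ 65.58

65.6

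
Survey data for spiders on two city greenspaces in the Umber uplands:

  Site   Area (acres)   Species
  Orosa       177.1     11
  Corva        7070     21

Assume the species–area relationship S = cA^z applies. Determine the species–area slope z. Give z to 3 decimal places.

Taking logs: ln S = ln c + z ln A, so z = (ln S₂ − ln S₁)/(ln A₂ − ln A₁).
z = ln(21/11) / ln(7070/177.1) = ln(1.909) / ln(39.92) = 0.6466 / 3.6869 = 0.1754

0.175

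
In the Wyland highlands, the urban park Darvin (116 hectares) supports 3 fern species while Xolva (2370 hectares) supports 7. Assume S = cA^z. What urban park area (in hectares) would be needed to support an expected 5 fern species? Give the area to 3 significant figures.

715 hectares

z = ln(7/3) / ln(2370/116) = 0.8473 / 3.0171 = 0.2808
c = 3 / 116^0.2808 = 3 / 3.8 = 0.7895
A = (5/0.7895)^(1/0.2808) ⇒ ln A = ln(6.333)/0.2808 = 6.5725
A = e^6.5725 ≈ 715.2 hectares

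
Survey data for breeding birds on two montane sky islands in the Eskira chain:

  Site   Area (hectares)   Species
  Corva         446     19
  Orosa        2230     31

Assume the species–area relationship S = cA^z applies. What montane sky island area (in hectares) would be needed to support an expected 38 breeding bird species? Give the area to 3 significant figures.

4360 hectares

z = ln(31/19) / ln(2230/446) = 0.4895 / 1.6094 = 0.3042
c = 19 / 446^0.3042 = 19 / 6.395 = 2.971
A = (38/2.971)^(1/0.3042) ⇒ ln A = ln(12.79)/0.3042 = 8.3791
A = e^8.3791 ≈ 4355 hectares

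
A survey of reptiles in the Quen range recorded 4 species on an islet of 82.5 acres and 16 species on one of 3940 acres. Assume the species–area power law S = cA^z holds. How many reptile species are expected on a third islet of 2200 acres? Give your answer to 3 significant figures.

z = ln(16/4) / ln(3940/82.5) = 1.3863 / 3.8661 = 0.3586
c = 4 / 82.5^0.3586 = 4 / 4.866 = 0.822
S₃ = 0.822 × 2200^0.3586 = 0.822 × 15.79 ≈ 12.98

13.0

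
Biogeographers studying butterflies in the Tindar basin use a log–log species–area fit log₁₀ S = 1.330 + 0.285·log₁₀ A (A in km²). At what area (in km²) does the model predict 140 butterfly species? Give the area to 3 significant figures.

730 km²

140 = 21.38 × A^0.285  ⇒  A^0.285 = 140/21.38 = 6.548
ln A = ln(6.548) / 0.285 = 1.8792 / 0.285 = 6.5937
A = e^6.5937 ≈ 730.5 km²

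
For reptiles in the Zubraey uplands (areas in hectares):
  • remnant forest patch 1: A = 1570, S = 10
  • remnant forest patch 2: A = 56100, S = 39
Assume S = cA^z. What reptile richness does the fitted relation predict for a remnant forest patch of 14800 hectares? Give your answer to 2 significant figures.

23

z = ln(39/10) / ln(56100/1570) = 1.3610 / 3.5761 = 0.3806
c = 10 / 1570^0.3806 = 10 / 16.45 = 0.6077
S₃ = 0.6077 × 14800^0.3806 = 0.6077 × 38.65 ≈ 23.49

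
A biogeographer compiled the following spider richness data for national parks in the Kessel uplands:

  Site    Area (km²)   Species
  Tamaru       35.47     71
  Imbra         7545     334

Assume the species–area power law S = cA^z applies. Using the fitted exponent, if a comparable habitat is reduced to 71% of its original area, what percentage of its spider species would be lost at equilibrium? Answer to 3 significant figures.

z = ln(334/71) / ln(7545/35.47) = 1.5485 / 5.3600 = 0.2889
S_new/S_old = (A_new/A_old)^z = 0.71^0.2889 = exp(0.2889 × -0.3425) = 0.9058
Fraction lost = 1 − 0.9058 = 0.09421

9.42%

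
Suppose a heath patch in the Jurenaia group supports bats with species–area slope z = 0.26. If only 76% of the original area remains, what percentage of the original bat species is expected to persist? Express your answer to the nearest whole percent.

93%

S_new/S_old = (A_new/A_old)^z = 0.76^0.26
= exp(0.26 × ln 0.76) = exp(0.26 × -0.2744) = exp(-0.0714) ≈ 0.9311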